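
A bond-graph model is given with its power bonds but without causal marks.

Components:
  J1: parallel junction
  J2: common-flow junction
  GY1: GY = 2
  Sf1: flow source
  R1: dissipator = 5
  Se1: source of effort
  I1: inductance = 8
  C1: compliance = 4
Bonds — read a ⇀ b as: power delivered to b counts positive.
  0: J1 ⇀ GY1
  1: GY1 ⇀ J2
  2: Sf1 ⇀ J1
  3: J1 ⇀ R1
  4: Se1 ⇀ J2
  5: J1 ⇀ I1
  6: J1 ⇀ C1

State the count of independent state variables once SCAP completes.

bond 2 stroke at Sf1  (Sf1 (Sf) sets flow on bond)
bond 4 stroke at J2  (Se1 (Se) sets effort on bond)
bond 1 stroke at GY1  (only one flow-in slot at J2)
bond 0 stroke at GY1  (GY1 both-in/both-out from 1)
bond 5 stroke at I1  (I1 outputs flow p/I1)
bond 6 stroke at J1  (prefer integral on C1)
bond 3 stroke at R1  (0-jn J1 has e-setter on 6)

2  (C1, I1 all integral)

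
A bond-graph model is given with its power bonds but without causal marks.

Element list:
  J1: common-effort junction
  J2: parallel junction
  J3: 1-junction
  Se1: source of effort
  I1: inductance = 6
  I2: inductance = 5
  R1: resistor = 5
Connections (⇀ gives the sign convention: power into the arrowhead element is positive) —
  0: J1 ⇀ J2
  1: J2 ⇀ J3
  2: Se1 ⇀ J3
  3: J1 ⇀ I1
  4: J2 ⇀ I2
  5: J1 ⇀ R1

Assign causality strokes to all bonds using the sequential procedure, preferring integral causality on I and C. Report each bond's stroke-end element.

bond 2 |J3  (Se1 (Se) sets effort on bond)
bond 1 |J2  (closing 1-jn rule on J3)
bond 0 |J1  (J2 effort already set via bond 1)
bond 4 |I2  (0-jn J2 has e-setter on 1)
bond 3 |I1  (J1 effort already set via bond 0)
bond 5 |R1  (common-e at J1 fixed by 0)

bond 0 stroke→J1
bond 1 stroke→J2
bond 2 stroke→J3
bond 3 stroke→I1
bond 4 stroke→I2
bond 5 stroke→R1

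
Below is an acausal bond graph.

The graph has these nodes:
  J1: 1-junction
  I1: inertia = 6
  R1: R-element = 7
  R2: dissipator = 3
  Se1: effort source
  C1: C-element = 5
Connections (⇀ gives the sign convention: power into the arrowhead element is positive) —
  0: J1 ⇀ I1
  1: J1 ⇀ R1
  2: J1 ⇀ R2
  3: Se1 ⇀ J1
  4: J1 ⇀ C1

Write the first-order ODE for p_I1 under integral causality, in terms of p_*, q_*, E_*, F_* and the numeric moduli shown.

dp_I1/dt = E_Se1 - 5*p_I1/3 - q_C1/5

bond 3 |J1  (source Se1 imposes e)
bond 0 |I1  (I1 outputs flow p/I1)
bond 1 |J1  (J1 flow already set via bond 0)
bond 2 |J1  (common-f at J1 fixed by 0)
bond 4 |J1  (J1: bond 0 brought flow, rest push out)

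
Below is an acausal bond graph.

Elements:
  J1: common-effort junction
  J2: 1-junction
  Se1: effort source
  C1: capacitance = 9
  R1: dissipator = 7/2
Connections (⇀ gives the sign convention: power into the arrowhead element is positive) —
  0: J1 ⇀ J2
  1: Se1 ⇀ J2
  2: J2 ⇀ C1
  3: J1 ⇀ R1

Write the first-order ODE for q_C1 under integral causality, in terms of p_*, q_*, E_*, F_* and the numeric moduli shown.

dq_C1/dt = 2*E_Se1/7 - 2*q_C1/63

bond 1 →J2  (Se1: effort source, stroke at far end)
bond 2 →J2  (C1 outputs effort q/C1)
bond 0 →J1  (closing 1-jn rule on J2)
bond 3 →R1  (0-jn J1 has e-setter on 0)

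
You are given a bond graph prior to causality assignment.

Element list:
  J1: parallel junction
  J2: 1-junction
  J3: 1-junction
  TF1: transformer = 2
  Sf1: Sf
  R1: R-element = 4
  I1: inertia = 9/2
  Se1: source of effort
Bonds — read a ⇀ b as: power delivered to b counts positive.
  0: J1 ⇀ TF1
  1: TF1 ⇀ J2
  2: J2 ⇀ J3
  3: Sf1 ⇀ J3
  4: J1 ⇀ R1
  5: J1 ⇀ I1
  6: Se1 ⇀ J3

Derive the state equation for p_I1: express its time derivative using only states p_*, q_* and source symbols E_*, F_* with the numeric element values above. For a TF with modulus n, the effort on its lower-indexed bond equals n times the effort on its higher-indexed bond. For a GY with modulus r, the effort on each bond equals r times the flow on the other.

#3 |Sf1  (Sf1: flow source, stroke at near end)
#6 |J3  (Se1: effort source, stroke at far end)
#2 |J3  (1-jn J3 has f-setter on 3)
#1 |J2  (J2 flow already set via bond 2)
#0 |TF1  (TF1 one-in-one-out from 1)
#5 |I1  (I1 outputs flow p/I1)
#4 |J1  (J1 needs exactly one e-in)

dp_I1/dt = -2*F_Sf1 - 8*p_I1/9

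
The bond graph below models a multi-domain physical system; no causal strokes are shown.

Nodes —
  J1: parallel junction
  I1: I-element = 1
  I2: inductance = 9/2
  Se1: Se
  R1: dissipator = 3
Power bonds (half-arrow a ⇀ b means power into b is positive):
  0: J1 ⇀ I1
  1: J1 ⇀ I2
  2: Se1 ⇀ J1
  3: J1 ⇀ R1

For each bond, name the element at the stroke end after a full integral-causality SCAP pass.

b2 |J1  (Se1 (Se) sets effort on bond)
b0 |I1  (common-e at J1 fixed by 2)
b1 |I2  (0-jn J1 has e-setter on 2)
b3 |R1  (0-jn J1 has e-setter on 2)

#0 →I1
#1 →I2
#2 →J1
#3 →R1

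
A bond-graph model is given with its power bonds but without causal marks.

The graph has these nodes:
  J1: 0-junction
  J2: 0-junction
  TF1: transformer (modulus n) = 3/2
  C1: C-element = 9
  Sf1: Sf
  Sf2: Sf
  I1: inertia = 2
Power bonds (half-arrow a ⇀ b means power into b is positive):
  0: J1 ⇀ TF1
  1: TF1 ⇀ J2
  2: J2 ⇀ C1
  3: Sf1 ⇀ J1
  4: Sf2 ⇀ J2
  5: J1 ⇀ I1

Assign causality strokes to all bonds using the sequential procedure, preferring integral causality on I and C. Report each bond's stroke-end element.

β3 stroke→Sf1  (source Sf1 imposes f)
β4 stroke→Sf2  (Sf2 fixes flow; stroke at Sf2)
β2 stroke→J2  (C1 outputs effort q/C1)
β1 stroke→TF1  (J2 effort already set via bond 2)
β0 stroke→J1  (TF1: transformer flips bond 1)
β5 stroke→I1  (J1 effort already set via bond 0)

β0 →J1
β1 →TF1
β2 →J2
β3 →Sf1
β4 →Sf2
β5 →I1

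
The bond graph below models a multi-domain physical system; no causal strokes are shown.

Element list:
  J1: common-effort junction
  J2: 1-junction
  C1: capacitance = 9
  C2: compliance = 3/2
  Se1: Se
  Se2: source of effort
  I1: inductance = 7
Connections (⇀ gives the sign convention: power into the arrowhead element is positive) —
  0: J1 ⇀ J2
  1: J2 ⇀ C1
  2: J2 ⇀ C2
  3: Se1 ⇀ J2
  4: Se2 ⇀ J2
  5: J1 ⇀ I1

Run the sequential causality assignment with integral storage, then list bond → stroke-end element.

β3 →J2  (Se1 fixes effort; stroke away)
β4 →J2  (source Se2 imposes e)
β1 →J2  (prefer integral on C1)
β2 →J2  (C2 integral (e out))
β0 →J1  (closing 1-jn rule on J2)
β5 →I1  (common-e at J1 fixed by 0)

#0 stroke at J1
#1 stroke at J2
#2 stroke at J2
#3 stroke at J2
#4 stroke at J2
#5 stroke at I1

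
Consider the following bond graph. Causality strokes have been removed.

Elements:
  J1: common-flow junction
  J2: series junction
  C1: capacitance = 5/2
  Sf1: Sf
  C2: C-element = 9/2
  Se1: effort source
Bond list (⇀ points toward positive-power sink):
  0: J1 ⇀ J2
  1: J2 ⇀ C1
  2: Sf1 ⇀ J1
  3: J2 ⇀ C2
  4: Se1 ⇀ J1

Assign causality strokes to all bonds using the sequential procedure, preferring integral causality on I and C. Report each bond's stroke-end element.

b2 →Sf1  (Sf1: flow source, stroke at near end)
b4 →J1  (Se1 fixes effort; stroke away)
b0 →J1  (J1 flow already set via bond 2)
b1 →J2  (J2: bond 0 brought flow, rest push out)
b3 →J2  (1-jn J2 has f-setter on 0)

b0 →J1
b1 →J2
b2 →Sf1
b3 →J2
b4 →J1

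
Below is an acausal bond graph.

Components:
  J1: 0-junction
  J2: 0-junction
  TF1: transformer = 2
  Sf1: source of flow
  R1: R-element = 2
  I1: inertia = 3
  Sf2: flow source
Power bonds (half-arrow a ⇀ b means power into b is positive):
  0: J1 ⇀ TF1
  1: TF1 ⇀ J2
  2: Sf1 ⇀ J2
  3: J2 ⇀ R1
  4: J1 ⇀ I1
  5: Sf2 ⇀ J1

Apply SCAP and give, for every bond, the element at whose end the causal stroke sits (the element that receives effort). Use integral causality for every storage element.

β0 →J1
β1 →TF1
β2 →Sf1
β3 →J2
β4 →I1
β5 →Sf2

bond 2 stroke at Sf1  (Sf1: flow source, stroke at near end)
bond 5 stroke at Sf2  (Sf2 fixes flow; stroke at Sf2)
bond 4 stroke at I1  (I1: I, integral causality)
bond 0 stroke at J1  (closing 0-jn rule on J1)
bond 1 stroke at TF1  (TF1 one-in-one-out from 0)
bond 3 stroke at J2  (J2 needs exactly one e-in)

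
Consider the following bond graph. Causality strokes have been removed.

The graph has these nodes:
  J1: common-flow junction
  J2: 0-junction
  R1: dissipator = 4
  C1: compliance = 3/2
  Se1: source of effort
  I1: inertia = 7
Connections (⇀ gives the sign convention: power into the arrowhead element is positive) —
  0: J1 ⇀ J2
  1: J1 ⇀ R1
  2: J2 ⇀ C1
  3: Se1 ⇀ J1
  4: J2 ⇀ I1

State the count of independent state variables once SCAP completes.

b3 →J1  (Se1 fixes effort; stroke away)
b2 →J2  (C1 integral (e out))
b0 →J1  (0-jn J2 has e-setter on 2)
b4 →I1  (J2: bond 2 brought effort, rest push out)
b1 →R1  (J1 needs exactly one f-in)

2  (C1, I1 all integral)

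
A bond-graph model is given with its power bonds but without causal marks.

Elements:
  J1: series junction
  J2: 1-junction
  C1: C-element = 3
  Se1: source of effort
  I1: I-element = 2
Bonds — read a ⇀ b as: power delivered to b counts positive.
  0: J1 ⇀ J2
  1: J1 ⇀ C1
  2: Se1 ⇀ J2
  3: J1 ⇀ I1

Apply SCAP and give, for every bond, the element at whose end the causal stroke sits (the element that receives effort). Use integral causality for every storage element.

b2 →J2  (Se1 fixes effort; stroke away)
b0 →J1  (J2: last free bond brings flow in)
b1 →J1  (C1: C, integral causality)
b3 →I1  (J1 needs exactly one f-in)

b0 →J1
b1 →J1
b2 →J2
b3 →I1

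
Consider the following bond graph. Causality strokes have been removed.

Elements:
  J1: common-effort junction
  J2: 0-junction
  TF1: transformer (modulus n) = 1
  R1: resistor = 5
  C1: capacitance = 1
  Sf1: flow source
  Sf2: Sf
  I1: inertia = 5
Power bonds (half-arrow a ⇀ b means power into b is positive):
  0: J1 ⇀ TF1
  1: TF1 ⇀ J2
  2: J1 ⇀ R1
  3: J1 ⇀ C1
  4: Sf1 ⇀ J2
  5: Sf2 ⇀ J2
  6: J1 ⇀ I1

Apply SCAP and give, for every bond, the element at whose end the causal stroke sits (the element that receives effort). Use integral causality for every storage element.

bond 0 →TF1
bond 1 →J2
bond 2 →R1
bond 3 →J1
bond 4 →Sf1
bond 5 →Sf2
bond 6 →I1

#4 |Sf1  (Sf1 (Sf) sets flow on bond)
#5 |Sf2  (Sf2 fixes flow; stroke at Sf2)
#1 |J2  (J2 needs exactly one e-in)
#0 |TF1  (through TF1, causality passes straight; one stroke at TF1)
#3 |J1  (C1: C, integral causality)
#2 |R1  (common-e at J1 fixed by 3)
#6 |I1  (0-jn J1 has e-setter on 3)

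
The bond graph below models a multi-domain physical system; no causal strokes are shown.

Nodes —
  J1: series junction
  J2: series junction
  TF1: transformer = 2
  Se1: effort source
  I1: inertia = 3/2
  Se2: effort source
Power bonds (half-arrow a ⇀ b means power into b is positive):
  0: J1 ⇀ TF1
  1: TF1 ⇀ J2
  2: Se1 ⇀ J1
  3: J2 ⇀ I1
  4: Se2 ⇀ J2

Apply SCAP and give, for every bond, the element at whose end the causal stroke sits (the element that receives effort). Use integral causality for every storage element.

β2 stroke at J1  (source Se1 imposes e)
β4 stroke at J2  (Se2: effort source, stroke at far end)
β0 stroke at TF1  (J1: last free bond brings flow in)
β1 stroke at J2  (TF TF1: opposite of bond 0)
β3 stroke at I1  (only one flow-in slot at J2)

#0 stroke at TF1
#1 stroke at J2
#2 stroke at J1
#3 stroke at I1
#4 stroke at J2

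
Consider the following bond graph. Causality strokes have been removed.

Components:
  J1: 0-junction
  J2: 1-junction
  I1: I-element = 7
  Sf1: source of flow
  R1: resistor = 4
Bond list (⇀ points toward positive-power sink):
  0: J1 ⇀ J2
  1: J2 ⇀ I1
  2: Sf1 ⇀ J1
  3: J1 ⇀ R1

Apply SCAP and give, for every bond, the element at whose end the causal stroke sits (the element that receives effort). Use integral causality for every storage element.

b2 →Sf1  (source Sf1 imposes f)
b1 →I1  (I1 outputs flow p/I1)
b0 →J2  (J2: bond 1 brought flow, rest push out)
b3 →J1  (J1: last free bond brings effort in)

bond 0 stroke at J2
bond 1 stroke at I1
bond 2 stroke at Sf1
bond 3 stroke at J1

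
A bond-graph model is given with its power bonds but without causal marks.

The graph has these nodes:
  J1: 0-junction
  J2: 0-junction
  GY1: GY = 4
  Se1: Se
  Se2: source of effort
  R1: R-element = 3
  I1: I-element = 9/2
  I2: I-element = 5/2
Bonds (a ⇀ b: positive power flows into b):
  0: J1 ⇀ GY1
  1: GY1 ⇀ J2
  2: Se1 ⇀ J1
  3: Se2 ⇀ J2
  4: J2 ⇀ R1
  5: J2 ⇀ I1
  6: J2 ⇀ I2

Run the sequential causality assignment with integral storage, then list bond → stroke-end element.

b2 |J1  (Se1: effort source, stroke at far end)
b3 |J2  (Se2 fixes effort; stroke away)
b0 |GY1  (J1 effort already set via bond 2)
b1 |GY1  (0-jn J2 has e-setter on 3)
b4 |R1  (0-jn J2 has e-setter on 3)
b5 |I1  (common-e at J2 fixed by 3)
b6 |I2  (0-jn J2 has e-setter on 3)

b0 |GY1
b1 |GY1
b2 |J1
b3 |J2
b4 |R1
b5 |I1
b6 |I2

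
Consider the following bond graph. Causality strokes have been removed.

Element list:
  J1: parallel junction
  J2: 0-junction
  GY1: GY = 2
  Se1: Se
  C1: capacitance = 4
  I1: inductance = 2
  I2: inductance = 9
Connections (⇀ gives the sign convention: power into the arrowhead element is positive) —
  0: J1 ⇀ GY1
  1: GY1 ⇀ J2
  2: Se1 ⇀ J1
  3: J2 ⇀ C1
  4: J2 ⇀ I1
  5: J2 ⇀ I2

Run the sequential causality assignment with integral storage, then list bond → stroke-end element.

bond 0 stroke at GY1
bond 1 stroke at GY1
bond 2 stroke at J1
bond 3 stroke at J2
bond 4 stroke at I1
bond 5 stroke at I2

bond 2 stroke→J1  (Se1 fixes effort; stroke away)
bond 0 stroke→GY1  (J1: bond 2 brought effort, rest push out)
bond 1 stroke→GY1  (GY GY1: same side as bond 0)
bond 3 stroke→J2  (C1 integral (e out))
bond 4 stroke→I1  (J2: bond 3 brought effort, rest push out)
bond 5 stroke→I2  (0-jn J2 has e-setter on 3)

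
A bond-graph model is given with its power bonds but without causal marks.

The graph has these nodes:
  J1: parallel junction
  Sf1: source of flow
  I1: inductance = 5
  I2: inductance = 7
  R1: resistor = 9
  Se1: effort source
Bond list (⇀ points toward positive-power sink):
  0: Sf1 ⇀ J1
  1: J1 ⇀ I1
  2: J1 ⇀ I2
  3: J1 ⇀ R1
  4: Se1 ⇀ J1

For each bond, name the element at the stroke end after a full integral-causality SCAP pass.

β0 stroke→Sf1  (Sf1 fixes flow; stroke at Sf1)
β4 stroke→J1  (Se1: effort source, stroke at far end)
β1 stroke→I1  (0-jn J1 has e-setter on 4)
β2 stroke→I2  (J1: bond 4 brought effort, rest push out)
β3 stroke→R1  (J1 effort already set via bond 4)

bond 0 →Sf1
bond 1 →I1
bond 2 →I2
bond 3 →R1
bond 4 →J1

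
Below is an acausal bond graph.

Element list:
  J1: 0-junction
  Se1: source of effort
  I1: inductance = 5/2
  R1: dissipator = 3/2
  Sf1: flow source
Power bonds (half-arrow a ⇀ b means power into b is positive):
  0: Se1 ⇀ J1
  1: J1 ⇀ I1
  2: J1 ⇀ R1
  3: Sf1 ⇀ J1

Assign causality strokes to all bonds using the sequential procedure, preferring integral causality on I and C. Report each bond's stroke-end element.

#0 |J1  (Se1 fixes effort; stroke away)
#3 |Sf1  (Sf1: flow source, stroke at near end)
#1 |I1  (J1 effort already set via bond 0)
#2 |R1  (J1: bond 0 brought effort, rest push out)

b0 →J1
b1 →I1
b2 →R1
b3 →Sf1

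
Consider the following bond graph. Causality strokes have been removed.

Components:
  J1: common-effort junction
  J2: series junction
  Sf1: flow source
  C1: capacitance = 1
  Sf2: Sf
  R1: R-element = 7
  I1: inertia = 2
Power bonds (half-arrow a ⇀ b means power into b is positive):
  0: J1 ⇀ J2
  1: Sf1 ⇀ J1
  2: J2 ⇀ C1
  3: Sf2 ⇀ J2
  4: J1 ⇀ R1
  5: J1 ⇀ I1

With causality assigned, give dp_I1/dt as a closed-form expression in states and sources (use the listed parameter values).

b1 stroke at Sf1  (Sf1: flow source, stroke at near end)
b3 stroke at Sf2  (Sf2: flow source, stroke at near end)
b0 stroke at J2  (common-f at J2 fixed by 3)
b2 stroke at J2  (common-f at J2 fixed by 3)
b5 stroke at I1  (prefer integral on I1)
b4 stroke at J1  (J1: last free bond brings effort in)

dp_I1/dt = 7*F_Sf1 - 7*F_Sf2 - 7*p_I1/2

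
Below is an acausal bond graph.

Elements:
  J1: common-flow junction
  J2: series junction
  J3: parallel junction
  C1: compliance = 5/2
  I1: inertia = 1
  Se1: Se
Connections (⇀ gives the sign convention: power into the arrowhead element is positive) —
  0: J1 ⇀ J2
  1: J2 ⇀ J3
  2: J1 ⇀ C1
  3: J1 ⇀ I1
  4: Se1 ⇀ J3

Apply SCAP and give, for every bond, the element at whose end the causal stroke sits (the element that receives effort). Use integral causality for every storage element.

bond 0 →J1
bond 1 →J2
bond 2 →J1
bond 3 →I1
bond 4 →J3

β4 stroke→J3  (source Se1 imposes e)
β1 stroke→J2  (J3: bond 4 brought effort, rest push out)
β0 stroke→J1  (closing 1-jn rule on J2)
β2 stroke→J1  (C1 outputs effort q/C1)
β3 stroke→I1  (J1 needs exactly one f-in)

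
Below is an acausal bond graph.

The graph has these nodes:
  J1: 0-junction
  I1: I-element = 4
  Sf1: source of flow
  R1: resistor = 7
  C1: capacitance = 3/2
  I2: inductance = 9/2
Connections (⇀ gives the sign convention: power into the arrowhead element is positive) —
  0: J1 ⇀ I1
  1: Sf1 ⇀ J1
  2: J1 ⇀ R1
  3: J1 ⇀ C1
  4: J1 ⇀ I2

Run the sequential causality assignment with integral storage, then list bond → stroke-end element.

β1 →Sf1  (Sf1 fixes flow; stroke at Sf1)
β0 →I1  (I1 integral (f out))
β3 →J1  (C1 outputs effort q/C1)
β2 →R1  (common-e at J1 fixed by 3)
β4 →I2  (J1 effort already set via bond 3)

b0 |I1
b1 |Sf1
b2 |R1
b3 |J1
b4 |I2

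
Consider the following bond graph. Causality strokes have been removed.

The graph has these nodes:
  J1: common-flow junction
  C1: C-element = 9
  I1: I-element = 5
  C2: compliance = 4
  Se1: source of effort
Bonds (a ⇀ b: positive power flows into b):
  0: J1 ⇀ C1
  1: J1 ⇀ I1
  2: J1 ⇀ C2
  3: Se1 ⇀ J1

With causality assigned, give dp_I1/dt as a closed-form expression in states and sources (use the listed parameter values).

#3 stroke at J1  (source Se1 imposes e)
#0 stroke at J1  (prefer integral on C1)
#1 stroke at I1  (prefer integral on I1)
#2 stroke at J1  (common-f at J1 fixed by 1)

dp_I1/dt = E_Se1 - q_C1/9 - q_C2/4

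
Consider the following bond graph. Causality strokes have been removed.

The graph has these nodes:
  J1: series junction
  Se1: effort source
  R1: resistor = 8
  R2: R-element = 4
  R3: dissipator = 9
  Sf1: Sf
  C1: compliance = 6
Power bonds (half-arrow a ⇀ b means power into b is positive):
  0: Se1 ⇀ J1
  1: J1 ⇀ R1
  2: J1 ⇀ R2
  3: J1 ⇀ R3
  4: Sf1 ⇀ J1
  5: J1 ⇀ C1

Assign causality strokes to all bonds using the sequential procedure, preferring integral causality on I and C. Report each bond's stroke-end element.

#0 stroke→J1
#1 stroke→J1
#2 stroke→J1
#3 stroke→J1
#4 stroke→Sf1
#5 stroke→J1

β0 →J1  (source Se1 imposes e)
β4 →Sf1  (Sf1 fixes flow; stroke at Sf1)
β1 →J1  (J1: bond 4 brought flow, rest push out)
β2 →J1  (J1: bond 4 brought flow, rest push out)
β3 →J1  (1-jn J1 has f-setter on 4)
β5 →J1  (J1 flow already set via bond 4)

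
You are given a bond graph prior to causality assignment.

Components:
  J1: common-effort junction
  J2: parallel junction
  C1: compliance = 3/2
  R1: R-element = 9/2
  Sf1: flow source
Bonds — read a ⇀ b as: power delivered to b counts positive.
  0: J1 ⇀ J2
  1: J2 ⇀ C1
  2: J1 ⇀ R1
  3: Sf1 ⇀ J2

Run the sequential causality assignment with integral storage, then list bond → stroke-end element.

β3 stroke→Sf1  (Sf1 fixes flow; stroke at Sf1)
β1 stroke→J2  (C1 outputs effort q/C1)
β0 stroke→J1  (common-e at J2 fixed by 1)
β2 stroke→R1  (J1 effort already set via bond 0)

bond 0 →J1
bond 1 →J2
bond 2 →R1
bond 3 →Sf1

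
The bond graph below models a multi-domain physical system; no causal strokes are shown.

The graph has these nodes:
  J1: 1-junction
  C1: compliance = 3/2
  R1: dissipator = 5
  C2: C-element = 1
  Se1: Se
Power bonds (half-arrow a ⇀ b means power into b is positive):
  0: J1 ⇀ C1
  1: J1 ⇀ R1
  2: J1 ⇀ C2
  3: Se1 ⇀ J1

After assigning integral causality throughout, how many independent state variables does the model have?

2  (C1, C2 all integral)

b3 →J1  (source Se1 imposes e)
b0 →J1  (C1: C, integral causality)
b2 →J1  (C2 integral (e out))
b1 →R1  (closing 1-jn rule on J1)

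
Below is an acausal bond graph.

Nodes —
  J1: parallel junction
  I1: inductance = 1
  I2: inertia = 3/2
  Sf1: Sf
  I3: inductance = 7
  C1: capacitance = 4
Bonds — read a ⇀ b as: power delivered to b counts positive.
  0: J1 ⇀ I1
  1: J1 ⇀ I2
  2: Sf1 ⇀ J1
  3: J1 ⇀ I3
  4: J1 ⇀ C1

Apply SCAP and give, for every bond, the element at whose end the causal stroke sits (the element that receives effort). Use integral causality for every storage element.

b0 stroke→I1
b1 stroke→I2
b2 stroke→Sf1
b3 stroke→I3
b4 stroke→J1

#2 stroke at Sf1  (source Sf1 imposes f)
#0 stroke at I1  (I1 integral (f out))
#1 stroke at I2  (I2 outputs flow p/I2)
#3 stroke at I3  (I3 outputs flow p/I3)
#4 stroke at J1  (J1 needs exactly one e-in)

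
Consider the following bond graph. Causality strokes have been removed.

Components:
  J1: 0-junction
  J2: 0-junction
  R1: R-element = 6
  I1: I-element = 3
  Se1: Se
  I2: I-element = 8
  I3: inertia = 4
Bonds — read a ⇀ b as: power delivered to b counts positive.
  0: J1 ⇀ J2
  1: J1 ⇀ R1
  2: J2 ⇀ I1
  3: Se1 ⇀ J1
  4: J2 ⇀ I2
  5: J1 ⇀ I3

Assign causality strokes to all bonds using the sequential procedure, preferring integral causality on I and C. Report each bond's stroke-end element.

b3 →J1  (Se1 (Se) sets effort on bond)
b0 →J2  (J1 effort already set via bond 3)
b1 →R1  (J1 effort already set via bond 3)
b5 →I3  (J1 effort already set via bond 3)
b2 →I1  (J2 effort already set via bond 0)
b4 →I2  (J2: bond 0 brought effort, rest push out)

#0 |J2
#1 |R1
#2 |I1
#3 |J1
#4 |I2
#5 |I3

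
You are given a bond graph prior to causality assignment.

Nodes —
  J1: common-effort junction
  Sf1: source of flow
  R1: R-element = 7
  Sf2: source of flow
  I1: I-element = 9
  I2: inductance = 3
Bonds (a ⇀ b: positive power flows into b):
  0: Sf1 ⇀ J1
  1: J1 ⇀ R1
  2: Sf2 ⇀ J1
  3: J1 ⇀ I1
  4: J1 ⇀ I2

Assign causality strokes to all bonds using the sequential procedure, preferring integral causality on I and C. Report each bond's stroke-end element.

#0 →Sf1  (Sf1: flow source, stroke at near end)
#2 →Sf2  (source Sf2 imposes f)
#3 →I1  (prefer integral on I1)
#4 →I2  (I2: I, integral causality)
#1 →J1  (J1 needs exactly one e-in)

b0 →Sf1
b1 →J1
b2 →Sf2
b3 →I1
b4 →I2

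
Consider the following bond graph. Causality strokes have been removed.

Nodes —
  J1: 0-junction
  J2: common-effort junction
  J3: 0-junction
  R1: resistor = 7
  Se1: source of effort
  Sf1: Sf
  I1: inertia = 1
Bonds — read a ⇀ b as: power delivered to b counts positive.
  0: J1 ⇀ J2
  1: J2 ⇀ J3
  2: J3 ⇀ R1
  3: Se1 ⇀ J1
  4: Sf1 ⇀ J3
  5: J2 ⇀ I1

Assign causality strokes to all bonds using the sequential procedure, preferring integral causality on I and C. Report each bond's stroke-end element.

β0 →J2
β1 →J3
β2 →R1
β3 →J1
β4 →Sf1
β5 →I1

#3 |J1  (Se1 (Se) sets effort on bond)
#4 |Sf1  (Sf1 (Sf) sets flow on bond)
#0 |J2  (J1 effort already set via bond 3)
#1 |J3  (common-e at J2 fixed by 0)
#5 |I1  (0-jn J2 has e-setter on 0)
#2 |R1  (0-jn J3 has e-setter on 1)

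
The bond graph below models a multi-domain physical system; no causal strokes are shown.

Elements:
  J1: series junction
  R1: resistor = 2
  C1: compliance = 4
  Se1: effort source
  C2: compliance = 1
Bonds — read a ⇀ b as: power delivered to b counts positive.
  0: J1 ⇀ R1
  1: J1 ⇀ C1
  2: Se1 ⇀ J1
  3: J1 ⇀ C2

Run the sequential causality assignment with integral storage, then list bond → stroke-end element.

β0 stroke at R1
β1 stroke at J1
β2 stroke at J1
β3 stroke at J1

β2 →J1  (Se1 fixes effort; stroke away)
β1 →J1  (C1 outputs effort q/C1)
β3 →J1  (C2: C, integral causality)
β0 →R1  (only one flow-in slot at J1)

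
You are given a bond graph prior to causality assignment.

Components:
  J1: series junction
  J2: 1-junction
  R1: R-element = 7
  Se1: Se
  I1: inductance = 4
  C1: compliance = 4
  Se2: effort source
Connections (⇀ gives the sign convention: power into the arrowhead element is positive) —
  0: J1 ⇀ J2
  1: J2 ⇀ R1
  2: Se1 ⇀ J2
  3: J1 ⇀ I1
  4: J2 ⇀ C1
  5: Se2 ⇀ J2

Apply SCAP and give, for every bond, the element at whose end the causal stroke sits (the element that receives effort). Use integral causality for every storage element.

β2 stroke→J2  (Se1 (Se) sets effort on bond)
β5 stroke→J2  (source Se2 imposes e)
β3 stroke→I1  (I1 outputs flow p/I1)
β0 stroke→J1  (J1 flow already set via bond 3)
β1 stroke→J2  (common-f at J2 fixed by 0)
β4 stroke→J2  (common-f at J2 fixed by 0)

β0 stroke at J1
β1 stroke at J2
β2 stroke at J2
β3 stroke at I1
β4 stroke at J2
β5 stroke at J2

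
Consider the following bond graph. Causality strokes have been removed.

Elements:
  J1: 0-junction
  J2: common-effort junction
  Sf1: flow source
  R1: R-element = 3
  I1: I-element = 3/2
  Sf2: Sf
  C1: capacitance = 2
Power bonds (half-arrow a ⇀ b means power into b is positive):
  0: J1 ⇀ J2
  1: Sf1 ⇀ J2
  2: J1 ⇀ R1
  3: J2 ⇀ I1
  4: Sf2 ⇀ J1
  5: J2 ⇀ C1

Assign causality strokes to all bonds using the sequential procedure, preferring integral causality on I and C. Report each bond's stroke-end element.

bond 0 |J1
bond 1 |Sf1
bond 2 |R1
bond 3 |I1
bond 4 |Sf2
bond 5 |J2

#1 stroke at Sf1  (Sf1 fixes flow; stroke at Sf1)
#4 stroke at Sf2  (Sf2: flow source, stroke at near end)
#3 stroke at I1  (I1: I, integral causality)
#5 stroke at J2  (C1 integral (e out))
#0 stroke at J1  (J2 effort already set via bond 5)
#2 stroke at R1  (J1: bond 0 brought effort, rest push out)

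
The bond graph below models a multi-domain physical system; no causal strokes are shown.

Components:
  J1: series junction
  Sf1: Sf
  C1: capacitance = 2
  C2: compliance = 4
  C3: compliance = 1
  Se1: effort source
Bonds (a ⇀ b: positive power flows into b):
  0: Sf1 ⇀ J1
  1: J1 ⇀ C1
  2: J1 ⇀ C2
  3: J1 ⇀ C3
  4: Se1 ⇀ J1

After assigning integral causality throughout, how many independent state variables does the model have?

#0 →Sf1  (Sf1: flow source, stroke at near end)
#4 →J1  (Se1 (Se) sets effort on bond)
#1 →J1  (common-f at J1 fixed by 0)
#2 →J1  (J1: bond 0 brought flow, rest push out)
#3 →J1  (J1: bond 0 brought flow, rest push out)

3  (C1, C2, C3 all integral)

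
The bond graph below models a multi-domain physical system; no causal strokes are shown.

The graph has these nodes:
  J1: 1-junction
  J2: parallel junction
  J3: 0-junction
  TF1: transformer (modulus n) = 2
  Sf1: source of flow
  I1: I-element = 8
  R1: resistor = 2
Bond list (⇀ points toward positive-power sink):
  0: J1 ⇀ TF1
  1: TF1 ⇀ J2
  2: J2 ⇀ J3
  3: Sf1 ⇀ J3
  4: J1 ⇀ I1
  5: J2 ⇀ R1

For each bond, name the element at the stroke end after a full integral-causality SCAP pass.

bond 0 stroke at J1
bond 1 stroke at TF1
bond 2 stroke at J3
bond 3 stroke at Sf1
bond 4 stroke at I1
bond 5 stroke at J2

b3 stroke→Sf1  (Sf1: flow source, stroke at near end)
b2 stroke→J3  (only one effort-in slot at J3)
b4 stroke→I1  (prefer integral on I1)
b0 stroke→J1  (J1: bond 4 brought flow, rest push out)
b1 stroke→TF1  (through TF1, causality passes straight; one stroke at TF1)
b5 stroke→J2  (J2: last free bond brings effort in)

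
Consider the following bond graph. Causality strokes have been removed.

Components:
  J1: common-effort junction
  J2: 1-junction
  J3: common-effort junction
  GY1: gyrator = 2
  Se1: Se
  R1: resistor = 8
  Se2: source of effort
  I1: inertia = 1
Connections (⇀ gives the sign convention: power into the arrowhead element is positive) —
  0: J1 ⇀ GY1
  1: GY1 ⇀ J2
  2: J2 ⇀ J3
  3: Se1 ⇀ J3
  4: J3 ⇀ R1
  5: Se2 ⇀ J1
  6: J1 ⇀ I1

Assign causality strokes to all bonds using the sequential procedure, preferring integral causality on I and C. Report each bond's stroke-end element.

#3 stroke at J3  (source Se1 imposes e)
#5 stroke at J1  (Se2 fixes effort; stroke away)
#0 stroke at GY1  (J1 effort already set via bond 5)
#6 stroke at I1  (J1 effort already set via bond 5)
#2 stroke at J2  (J3: bond 3 brought effort, rest push out)
#4 stroke at R1  (common-e at J3 fixed by 3)
#1 stroke at GY1  (GY1: gyrator matches bond 0)

β0 |GY1
β1 |GY1
β2 |J2
β3 |J3
β4 |R1
β5 |J1
β6 |I1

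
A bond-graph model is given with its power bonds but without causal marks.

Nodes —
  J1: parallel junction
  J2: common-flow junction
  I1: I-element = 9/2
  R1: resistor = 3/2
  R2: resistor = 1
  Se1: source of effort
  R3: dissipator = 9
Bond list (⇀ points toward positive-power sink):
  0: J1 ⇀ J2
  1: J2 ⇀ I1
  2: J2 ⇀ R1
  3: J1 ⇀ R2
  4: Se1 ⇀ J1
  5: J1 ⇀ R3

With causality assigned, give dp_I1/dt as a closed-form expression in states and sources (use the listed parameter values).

dp_I1/dt = E_Se1 - p_I1/3

β4 stroke at J1  (Se1 fixes effort; stroke away)
β0 stroke at J2  (common-e at J1 fixed by 4)
β3 stroke at R2  (0-jn J1 has e-setter on 4)
β5 stroke at R3  (J1 effort already set via bond 4)
β1 stroke at I1  (I1: I, integral causality)
β2 stroke at J2  (J2 flow already set via bond 1)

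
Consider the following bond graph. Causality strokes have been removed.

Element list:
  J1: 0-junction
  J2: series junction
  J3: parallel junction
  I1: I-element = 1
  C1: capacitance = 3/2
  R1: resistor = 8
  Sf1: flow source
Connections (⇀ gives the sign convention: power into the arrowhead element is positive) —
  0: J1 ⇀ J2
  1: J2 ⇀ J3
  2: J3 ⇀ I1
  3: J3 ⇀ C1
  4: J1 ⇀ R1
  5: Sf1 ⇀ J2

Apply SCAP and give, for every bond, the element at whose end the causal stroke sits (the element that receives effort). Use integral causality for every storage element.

b0 stroke→J2
b1 stroke→J2
b2 stroke→I1
b3 stroke→J3
b4 stroke→J1
b5 stroke→Sf1

b5 stroke at Sf1  (Sf1 fixes flow; stroke at Sf1)
b0 stroke at J2  (1-jn J2 has f-setter on 5)
b1 stroke at J2  (1-jn J2 has f-setter on 5)
b4 stroke at J1  (only one effort-in slot at J1)
b2 stroke at I1  (I1: I, integral causality)
b3 stroke at J3  (only one effort-in slot at J3)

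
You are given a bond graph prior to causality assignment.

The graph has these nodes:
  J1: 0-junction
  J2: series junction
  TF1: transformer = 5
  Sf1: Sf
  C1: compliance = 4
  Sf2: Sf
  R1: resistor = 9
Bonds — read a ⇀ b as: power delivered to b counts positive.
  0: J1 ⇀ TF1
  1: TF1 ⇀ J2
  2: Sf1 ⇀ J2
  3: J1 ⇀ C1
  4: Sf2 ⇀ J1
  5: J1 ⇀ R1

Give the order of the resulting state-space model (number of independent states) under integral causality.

β2 stroke at Sf1  (Sf1: flow source, stroke at near end)
β4 stroke at Sf2  (Sf2 (Sf) sets flow on bond)
β1 stroke at J2  (J2: bond 2 brought flow, rest push out)
β0 stroke at TF1  (through TF1, causality passes straight; one stroke at TF1)
β3 stroke at J1  (prefer integral on C1)
β5 stroke at R1  (J1: bond 3 brought effort, rest push out)

1  (C1 all integral)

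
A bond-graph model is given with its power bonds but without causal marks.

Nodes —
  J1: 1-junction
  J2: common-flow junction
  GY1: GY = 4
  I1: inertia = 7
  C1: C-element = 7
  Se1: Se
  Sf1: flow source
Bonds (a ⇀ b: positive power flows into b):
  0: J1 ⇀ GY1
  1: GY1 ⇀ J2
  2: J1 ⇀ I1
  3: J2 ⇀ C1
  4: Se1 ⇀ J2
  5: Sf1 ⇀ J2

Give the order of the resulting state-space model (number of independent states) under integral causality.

bond 4 |J2  (Se1 (Se) sets effort on bond)
bond 5 |Sf1  (Sf1 (Sf) sets flow on bond)
bond 1 |J2  (common-f at J2 fixed by 5)
bond 3 |J2  (common-f at J2 fixed by 5)
bond 0 |J1  (GY1: gyrator matches bond 1)
bond 2 |I1  (J1: last free bond brings flow in)

2  (C1, I1 all integral)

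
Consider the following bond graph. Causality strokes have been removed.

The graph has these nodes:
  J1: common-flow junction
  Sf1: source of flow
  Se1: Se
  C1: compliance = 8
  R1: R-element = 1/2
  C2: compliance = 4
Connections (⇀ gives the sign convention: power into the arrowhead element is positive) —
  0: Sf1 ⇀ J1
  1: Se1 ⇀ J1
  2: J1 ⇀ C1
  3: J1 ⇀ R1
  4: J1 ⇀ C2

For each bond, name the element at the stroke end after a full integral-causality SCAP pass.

#0 |Sf1
#1 |J1
#2 |J1
#3 |J1
#4 |J1

#0 stroke→Sf1  (Sf1 fixes flow; stroke at Sf1)
#1 stroke→J1  (Se1 fixes effort; stroke away)
#2 stroke→J1  (1-jn J1 has f-setter on 0)
#3 stroke→J1  (1-jn J1 has f-setter on 0)
#4 stroke→J1  (J1: bond 0 brought flow, rest push out)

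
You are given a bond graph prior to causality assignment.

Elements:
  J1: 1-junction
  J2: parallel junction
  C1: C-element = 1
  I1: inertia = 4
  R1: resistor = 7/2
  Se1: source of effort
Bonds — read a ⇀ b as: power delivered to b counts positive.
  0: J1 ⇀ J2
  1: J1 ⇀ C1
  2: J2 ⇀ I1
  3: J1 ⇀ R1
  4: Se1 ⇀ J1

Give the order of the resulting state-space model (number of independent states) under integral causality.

2  (C1, I1 all integral)

bond 4 |J1  (Se1: effort source, stroke at far end)
bond 1 |J1  (C1 outputs effort q/C1)
bond 2 |I1  (I1 outputs flow p/I1)
bond 0 |J2  (J2: last free bond brings effort in)
bond 3 |J1  (common-f at J1 fixed by 0)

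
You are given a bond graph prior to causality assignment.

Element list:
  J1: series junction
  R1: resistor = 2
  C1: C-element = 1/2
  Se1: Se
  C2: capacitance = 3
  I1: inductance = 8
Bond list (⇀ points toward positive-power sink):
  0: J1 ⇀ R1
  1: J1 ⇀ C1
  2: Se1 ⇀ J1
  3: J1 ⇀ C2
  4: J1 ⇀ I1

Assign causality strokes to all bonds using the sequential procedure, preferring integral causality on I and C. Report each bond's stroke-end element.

bond 0 stroke→J1
bond 1 stroke→J1
bond 2 stroke→J1
bond 3 stroke→J1
bond 4 stroke→I1

b2 →J1  (Se1 fixes effort; stroke away)
b1 →J1  (C1 outputs effort q/C1)
b3 →J1  (C2: C, integral causality)
b4 →I1  (I1 outputs flow p/I1)
b0 →J1  (J1 flow already set via bond 4)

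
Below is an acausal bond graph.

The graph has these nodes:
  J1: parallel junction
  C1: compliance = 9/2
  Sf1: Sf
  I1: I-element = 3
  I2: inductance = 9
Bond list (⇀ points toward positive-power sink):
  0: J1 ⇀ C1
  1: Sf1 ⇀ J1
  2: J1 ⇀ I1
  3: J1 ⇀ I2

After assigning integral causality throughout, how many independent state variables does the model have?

3  (C1, I1, I2 all integral)

b1 stroke→Sf1  (Sf1 fixes flow; stroke at Sf1)
b0 stroke→J1  (prefer integral on C1)
b2 stroke→I1  (J1 effort already set via bond 0)
b3 stroke→I2  (J1 effort already set via bond 0)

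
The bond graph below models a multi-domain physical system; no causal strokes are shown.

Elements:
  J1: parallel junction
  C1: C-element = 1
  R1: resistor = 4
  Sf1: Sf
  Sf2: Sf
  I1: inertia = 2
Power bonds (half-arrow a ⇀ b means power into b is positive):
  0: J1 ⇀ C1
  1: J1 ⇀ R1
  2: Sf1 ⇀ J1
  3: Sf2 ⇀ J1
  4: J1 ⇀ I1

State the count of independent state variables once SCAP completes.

bond 2 stroke→Sf1  (source Sf1 imposes f)
bond 3 stroke→Sf2  (Sf2: flow source, stroke at near end)
bond 0 stroke→J1  (C1 outputs effort q/C1)
bond 1 stroke→R1  (0-jn J1 has e-setter on 0)
bond 4 stroke→I1  (0-jn J1 has e-setter on 0)

2  (C1, I1 all integral)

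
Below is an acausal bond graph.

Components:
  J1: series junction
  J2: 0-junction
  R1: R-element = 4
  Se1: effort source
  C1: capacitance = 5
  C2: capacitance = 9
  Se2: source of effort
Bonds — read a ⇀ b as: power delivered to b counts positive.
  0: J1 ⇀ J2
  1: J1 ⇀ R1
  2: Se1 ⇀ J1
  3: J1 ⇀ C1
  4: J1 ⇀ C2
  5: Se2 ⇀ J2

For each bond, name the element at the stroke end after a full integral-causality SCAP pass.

b2 stroke at J1  (source Se1 imposes e)
b5 stroke at J2  (Se2: effort source, stroke at far end)
b0 stroke at J1  (common-e at J2 fixed by 5)
b3 stroke at J1  (C1 integral (e out))
b4 stroke at J1  (C2: C, integral causality)
b1 stroke at R1  (closing 1-jn rule on J1)

#0 stroke at J1
#1 stroke at R1
#2 stroke at J1
#3 stroke at J1
#4 stroke at J1
#5 stroke at J2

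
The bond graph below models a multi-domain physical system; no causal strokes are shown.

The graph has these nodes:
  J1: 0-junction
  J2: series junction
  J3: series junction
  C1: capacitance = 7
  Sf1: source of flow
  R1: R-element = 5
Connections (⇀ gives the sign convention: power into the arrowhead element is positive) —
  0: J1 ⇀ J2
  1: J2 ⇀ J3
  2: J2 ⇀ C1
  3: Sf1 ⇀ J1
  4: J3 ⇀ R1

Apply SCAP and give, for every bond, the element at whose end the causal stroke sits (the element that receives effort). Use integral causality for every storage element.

bond 3 stroke at Sf1  (Sf1 fixes flow; stroke at Sf1)
bond 0 stroke at J1  (closing 0-jn rule on J1)
bond 1 stroke at J2  (J2: bond 0 brought flow, rest push out)
bond 2 stroke at J2  (J2: bond 0 brought flow, rest push out)
bond 4 stroke at J3  (common-f at J3 fixed by 1)

#0 stroke→J1
#1 stroke→J2
#2 stroke→J2
#3 stroke→Sf1
#4 stroke→J3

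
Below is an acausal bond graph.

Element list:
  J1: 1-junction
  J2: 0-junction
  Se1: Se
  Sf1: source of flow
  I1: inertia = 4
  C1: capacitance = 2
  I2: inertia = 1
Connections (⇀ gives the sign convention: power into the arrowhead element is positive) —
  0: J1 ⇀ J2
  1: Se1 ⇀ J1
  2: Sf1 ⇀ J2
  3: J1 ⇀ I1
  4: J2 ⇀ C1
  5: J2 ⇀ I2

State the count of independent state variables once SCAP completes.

3  (C1, I1, I2 all integral)

bond 1 stroke→J1  (Se1: effort source, stroke at far end)
bond 2 stroke→Sf1  (Sf1 (Sf) sets flow on bond)
bond 3 stroke→I1  (I1 integral (f out))
bond 0 stroke→J1  (1-jn J1 has f-setter on 3)
bond 4 stroke→J2  (C1 outputs effort q/C1)
bond 5 stroke→I2  (J2 effort already set via bond 4)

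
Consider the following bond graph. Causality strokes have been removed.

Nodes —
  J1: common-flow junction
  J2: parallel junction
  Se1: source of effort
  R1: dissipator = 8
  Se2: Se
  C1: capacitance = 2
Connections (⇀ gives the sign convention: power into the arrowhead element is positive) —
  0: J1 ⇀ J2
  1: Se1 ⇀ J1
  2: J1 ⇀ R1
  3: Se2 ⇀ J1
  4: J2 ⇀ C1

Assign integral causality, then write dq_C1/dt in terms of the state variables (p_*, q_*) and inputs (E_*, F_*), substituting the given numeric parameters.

dq_C1/dt = E_Se1/8 + E_Se2/8 - q_C1/16

#1 |J1  (Se1: effort source, stroke at far end)
#3 |J1  (source Se2 imposes e)
#4 |J2  (C1 outputs effort q/C1)
#0 |J1  (0-jn J2 has e-setter on 4)
#2 |R1  (J1 needs exactly one f-in)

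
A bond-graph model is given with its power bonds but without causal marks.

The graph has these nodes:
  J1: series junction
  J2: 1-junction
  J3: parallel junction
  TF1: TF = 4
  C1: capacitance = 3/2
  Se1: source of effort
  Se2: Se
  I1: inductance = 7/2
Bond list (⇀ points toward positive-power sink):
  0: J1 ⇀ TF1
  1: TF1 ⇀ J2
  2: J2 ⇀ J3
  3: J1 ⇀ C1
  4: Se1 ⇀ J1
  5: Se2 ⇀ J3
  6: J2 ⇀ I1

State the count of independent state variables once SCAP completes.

2  (C1, I1 all integral)

β4 →J1  (Se1: effort source, stroke at far end)
β5 →J3  (Se2 fixes effort; stroke away)
β2 →J2  (common-e at J3 fixed by 5)
β3 →J1  (C1: C, integral causality)
β0 →TF1  (J1: last free bond brings flow in)
β1 →J2  (TF1 one-in-one-out from 0)
β6 →I1  (J2: last free bond brings flow in)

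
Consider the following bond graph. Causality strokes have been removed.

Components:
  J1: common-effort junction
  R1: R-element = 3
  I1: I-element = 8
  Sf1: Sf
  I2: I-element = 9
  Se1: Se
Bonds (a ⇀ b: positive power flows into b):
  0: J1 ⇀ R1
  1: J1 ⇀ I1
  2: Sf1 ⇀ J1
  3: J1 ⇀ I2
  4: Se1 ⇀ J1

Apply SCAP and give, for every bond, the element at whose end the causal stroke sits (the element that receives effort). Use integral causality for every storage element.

b0 stroke at R1
b1 stroke at I1
b2 stroke at Sf1
b3 stroke at I2
b4 stroke at J1

b2 stroke at Sf1  (Sf1: flow source, stroke at near end)
b4 stroke at J1  (Se1 fixes effort; stroke away)
b0 stroke at R1  (J1 effort already set via bond 4)
b1 stroke at I1  (J1: bond 4 brought effort, rest push out)
b3 stroke at I2  (J1 effort already set via bond 4)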